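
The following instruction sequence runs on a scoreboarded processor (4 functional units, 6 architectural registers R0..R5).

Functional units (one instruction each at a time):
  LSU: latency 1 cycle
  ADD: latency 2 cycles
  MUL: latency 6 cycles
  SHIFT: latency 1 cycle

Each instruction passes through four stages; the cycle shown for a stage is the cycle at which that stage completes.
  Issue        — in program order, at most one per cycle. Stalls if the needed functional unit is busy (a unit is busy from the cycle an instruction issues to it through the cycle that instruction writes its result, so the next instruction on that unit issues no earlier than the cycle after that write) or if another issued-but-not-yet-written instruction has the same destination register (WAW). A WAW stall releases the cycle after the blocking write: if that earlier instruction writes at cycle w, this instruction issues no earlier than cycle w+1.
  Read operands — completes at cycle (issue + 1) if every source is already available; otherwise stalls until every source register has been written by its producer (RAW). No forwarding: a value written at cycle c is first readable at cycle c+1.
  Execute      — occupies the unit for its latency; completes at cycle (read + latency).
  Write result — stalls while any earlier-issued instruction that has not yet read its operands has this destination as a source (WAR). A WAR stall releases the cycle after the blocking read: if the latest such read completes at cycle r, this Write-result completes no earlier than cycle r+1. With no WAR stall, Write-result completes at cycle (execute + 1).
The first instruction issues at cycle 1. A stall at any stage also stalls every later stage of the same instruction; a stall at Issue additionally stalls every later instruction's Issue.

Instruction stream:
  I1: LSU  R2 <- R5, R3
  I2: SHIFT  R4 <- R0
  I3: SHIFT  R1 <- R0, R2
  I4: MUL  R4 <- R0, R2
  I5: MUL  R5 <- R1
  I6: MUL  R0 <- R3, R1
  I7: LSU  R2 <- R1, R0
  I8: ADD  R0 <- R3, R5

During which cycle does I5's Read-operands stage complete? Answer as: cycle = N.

1) issue 1, read 2, done 3, write 4
2) issue 2, read 3, done 4, write 5
3) issue 6, read 7, done 8, write 9  <struct: SHIFT busy until I2 writes@5>
4) issue 7, read 8, done 14, write 15
5) issue 16, read 17, done 23, write 24  <struct: MUL busy until I4 writes@15>
6) issue 25, read 26, done 32, write 33  <struct: MUL busy until I5 writes@24>
7) issue 26, read 34, done 35, write 36  <RAW R0: wait I6 write@33>
8) issue 34, read 35, done 37, write 38  <WAW R0: wait I6 write@33>

cycle = 17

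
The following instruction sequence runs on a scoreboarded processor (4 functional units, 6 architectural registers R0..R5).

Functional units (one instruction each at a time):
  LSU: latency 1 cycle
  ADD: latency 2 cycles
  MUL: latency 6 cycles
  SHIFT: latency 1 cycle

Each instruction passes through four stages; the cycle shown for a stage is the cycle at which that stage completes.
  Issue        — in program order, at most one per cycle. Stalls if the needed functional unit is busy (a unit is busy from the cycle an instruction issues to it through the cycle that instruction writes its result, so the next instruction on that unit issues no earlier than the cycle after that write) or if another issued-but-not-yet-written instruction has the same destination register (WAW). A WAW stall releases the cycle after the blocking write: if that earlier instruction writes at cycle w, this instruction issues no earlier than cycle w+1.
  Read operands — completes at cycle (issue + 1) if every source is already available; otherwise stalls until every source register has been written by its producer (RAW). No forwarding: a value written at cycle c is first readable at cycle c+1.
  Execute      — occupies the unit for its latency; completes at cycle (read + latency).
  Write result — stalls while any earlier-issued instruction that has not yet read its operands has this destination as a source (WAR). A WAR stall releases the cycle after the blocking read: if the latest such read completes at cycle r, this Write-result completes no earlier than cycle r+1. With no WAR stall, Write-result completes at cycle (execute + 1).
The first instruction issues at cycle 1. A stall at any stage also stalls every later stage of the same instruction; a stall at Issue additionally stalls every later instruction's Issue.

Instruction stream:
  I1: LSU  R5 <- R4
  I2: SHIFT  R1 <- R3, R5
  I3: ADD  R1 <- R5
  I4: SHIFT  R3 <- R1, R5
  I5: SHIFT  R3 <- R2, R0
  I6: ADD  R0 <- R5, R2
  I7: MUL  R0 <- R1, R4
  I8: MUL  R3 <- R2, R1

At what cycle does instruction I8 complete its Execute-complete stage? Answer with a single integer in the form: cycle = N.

  I1 | 1 | 2 | 3 | 4
  I2 | 2 | 5 | 6 | 7   RAW R5: wait I1 write@4
  I3 | 8 | 9 | 11 | 12   WAW R1: wait I2 write@7
  I4 | 9 | 13 | 14 | 15   RAW R1: wait I3 write@12
  I5 | 16 | 17 | 18 | 19   struct: SHIFT busy until I4 writes@15
  I6 | 17 | 18 | 20 | 21
  I7 | 22 | 23 | 29 | 30   WAW R0: wait I6 write@21
  I8 | 31 | 32 | 38 | 39   struct: MUL busy until I7 writes@30

cycle = 38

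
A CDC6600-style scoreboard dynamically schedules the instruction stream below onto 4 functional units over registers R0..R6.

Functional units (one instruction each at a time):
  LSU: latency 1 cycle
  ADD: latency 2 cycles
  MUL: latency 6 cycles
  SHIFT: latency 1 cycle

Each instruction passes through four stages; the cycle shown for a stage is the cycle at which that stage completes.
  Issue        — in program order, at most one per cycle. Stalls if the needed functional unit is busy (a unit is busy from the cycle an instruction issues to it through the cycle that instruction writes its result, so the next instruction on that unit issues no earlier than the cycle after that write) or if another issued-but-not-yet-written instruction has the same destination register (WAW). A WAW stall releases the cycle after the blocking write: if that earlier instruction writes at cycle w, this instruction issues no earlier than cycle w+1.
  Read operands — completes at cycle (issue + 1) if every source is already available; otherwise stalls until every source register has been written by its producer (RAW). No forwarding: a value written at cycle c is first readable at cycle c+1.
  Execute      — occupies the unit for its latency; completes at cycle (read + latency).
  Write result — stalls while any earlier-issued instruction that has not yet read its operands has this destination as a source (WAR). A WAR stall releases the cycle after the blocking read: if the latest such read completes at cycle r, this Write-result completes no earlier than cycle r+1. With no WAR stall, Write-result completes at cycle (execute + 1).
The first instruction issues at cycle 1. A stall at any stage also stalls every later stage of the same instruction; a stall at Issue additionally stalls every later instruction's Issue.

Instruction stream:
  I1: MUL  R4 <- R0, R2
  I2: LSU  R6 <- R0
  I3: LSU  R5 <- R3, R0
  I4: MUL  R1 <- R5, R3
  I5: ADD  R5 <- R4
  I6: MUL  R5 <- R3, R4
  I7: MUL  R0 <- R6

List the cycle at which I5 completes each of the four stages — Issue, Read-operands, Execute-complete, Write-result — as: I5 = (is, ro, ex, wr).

t=1  I1 dispatched to MUL
t=2  I1 operands ready · I2 dispatched to LSU
t=3  I2 operands ready
t=4  I2 complete
t=5  R6←I2
t=6  I3 dispatched to LSU
t=7  I3 operands ready
t=8  I1 complete · I3 complete
t=9  R4←I1 · R5←I3
t=10  I4 dispatched to MUL
t=11  I4 operands ready · I5 dispatched to ADD
t=12  I5 operands ready
t=14  I5 complete
t=15  R5←I5
t=17  I4 complete
t=18  R1←I4
t=19  I6 dispatched to MUL
t=20  I6 operands ready
t=26  I6 complete
t=27  R5←I6
t=28  I7 dispatched to MUL
t=29  I7 operands ready
t=35  I7 complete
t=36  R0←I7

I5 = (11, 12, 14, 15)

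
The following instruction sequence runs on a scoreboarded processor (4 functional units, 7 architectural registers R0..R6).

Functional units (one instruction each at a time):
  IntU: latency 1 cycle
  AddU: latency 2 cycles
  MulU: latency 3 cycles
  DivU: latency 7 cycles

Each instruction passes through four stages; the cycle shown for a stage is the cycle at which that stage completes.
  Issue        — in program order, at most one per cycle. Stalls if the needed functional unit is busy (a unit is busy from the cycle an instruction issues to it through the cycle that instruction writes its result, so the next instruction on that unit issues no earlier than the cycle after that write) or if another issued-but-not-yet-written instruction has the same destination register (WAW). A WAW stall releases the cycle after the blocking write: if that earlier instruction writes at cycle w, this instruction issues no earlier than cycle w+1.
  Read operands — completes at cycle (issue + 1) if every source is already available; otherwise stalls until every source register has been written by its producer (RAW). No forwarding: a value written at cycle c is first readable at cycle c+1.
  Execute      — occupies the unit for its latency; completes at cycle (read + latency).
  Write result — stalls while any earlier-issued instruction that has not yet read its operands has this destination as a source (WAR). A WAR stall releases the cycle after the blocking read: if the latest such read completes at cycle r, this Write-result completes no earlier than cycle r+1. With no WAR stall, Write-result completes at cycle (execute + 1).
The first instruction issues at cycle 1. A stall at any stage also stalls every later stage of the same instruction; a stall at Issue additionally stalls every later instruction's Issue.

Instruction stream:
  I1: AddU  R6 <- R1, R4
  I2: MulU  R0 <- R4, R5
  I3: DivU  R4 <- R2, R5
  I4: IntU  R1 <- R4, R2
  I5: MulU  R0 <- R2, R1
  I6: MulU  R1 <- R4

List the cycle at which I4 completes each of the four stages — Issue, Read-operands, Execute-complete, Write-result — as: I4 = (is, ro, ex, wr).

I4 = (4, 13, 14, 15)

I1 -> (1, 2, 4, 5)
I2 -> (2, 3, 6, 7)
I3 -> (3, 4, 11, 12)
I4 -> (4, 13, 14, 15)  // RAW R4: wait I3 write@12
I5 -> (8, 16, 19, 20)  // struct: MulU busy until I2 writes@7, RAW R1: wait I4 write@15
I6 -> (21, 22, 25, 26)  // struct: MulU busy until I5 writes@20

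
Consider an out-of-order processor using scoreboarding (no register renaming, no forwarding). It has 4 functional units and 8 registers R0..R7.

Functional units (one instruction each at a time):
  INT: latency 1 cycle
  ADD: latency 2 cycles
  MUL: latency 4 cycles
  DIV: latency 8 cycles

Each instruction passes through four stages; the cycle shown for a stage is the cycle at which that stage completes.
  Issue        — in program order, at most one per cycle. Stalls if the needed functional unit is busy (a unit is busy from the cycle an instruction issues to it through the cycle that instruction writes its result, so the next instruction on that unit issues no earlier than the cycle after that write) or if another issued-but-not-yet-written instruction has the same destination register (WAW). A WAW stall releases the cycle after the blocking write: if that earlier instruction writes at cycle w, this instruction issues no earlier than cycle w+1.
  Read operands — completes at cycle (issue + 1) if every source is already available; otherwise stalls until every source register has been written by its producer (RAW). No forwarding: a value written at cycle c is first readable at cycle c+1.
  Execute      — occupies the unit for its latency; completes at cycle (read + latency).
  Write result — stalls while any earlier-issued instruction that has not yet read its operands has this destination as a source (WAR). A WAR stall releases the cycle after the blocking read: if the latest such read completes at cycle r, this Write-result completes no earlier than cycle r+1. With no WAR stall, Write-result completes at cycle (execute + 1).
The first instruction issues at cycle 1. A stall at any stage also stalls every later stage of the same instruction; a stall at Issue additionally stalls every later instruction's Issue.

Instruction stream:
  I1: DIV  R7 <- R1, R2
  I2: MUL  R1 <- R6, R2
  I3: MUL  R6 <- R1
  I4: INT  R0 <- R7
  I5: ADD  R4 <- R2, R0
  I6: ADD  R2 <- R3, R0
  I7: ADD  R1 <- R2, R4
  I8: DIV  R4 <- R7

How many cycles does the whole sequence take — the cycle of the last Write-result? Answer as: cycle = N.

cycle = 35

I1 -> (1, 2, 10, 11)
I2 -> (2, 3, 7, 8)
I3 -> (9, 10, 14, 15)  // struct: MUL busy until I2 writes@8
I4 -> (10, 12, 13, 14)  // RAW R7: wait I1 write@11
I5 -> (11, 15, 17, 18)  // RAW R0: wait I4 write@14
I6 -> (19, 20, 22, 23)  // struct: ADD busy until I5 writes@18
I7 -> (24, 25, 27, 28)  // struct: ADD busy until I6 writes@23
I8 -> (25, 26, 34, 35)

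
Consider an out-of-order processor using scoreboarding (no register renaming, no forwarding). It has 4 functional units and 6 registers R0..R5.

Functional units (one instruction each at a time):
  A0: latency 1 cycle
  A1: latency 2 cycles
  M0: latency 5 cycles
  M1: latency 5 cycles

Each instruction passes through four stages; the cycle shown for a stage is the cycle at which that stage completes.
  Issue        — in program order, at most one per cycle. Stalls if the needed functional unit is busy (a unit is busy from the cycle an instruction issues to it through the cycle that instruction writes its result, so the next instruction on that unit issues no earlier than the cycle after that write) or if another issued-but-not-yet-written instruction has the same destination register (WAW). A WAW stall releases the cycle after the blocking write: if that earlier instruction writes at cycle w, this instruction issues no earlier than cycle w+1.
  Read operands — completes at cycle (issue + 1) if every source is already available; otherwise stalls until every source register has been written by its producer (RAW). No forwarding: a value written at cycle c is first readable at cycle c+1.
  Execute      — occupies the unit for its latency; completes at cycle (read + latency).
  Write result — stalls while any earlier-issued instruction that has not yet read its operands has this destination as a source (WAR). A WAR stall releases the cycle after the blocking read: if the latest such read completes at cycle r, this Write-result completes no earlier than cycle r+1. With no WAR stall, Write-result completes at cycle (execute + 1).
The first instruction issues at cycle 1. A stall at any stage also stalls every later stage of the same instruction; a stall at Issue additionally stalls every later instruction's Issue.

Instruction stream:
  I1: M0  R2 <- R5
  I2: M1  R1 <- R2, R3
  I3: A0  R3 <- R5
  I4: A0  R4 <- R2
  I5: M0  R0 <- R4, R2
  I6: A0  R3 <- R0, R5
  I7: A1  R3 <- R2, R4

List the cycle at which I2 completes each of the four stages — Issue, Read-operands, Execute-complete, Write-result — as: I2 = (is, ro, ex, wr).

I1 -> (1, 2, 7, 8)
I2 -> (2, 9, 14, 15)  // RAW R2: wait I1 write@8
I3 -> (3, 4, 5, 10)  // WAR R3: wait I2 read@9
I4 -> (11, 12, 13, 14)  // struct: A0 busy until I3 writes@10
I5 -> (12, 15, 20, 21)  // RAW R4: wait I4 write@14
I6 -> (15, 22, 23, 24)  // struct: A0 busy until I4 writes@14, RAW R0: wait I5 write@21
I7 -> (25, 26, 28, 29)  // WAW R3: wait I6 write@24

I2 = (2, 9, 14, 15)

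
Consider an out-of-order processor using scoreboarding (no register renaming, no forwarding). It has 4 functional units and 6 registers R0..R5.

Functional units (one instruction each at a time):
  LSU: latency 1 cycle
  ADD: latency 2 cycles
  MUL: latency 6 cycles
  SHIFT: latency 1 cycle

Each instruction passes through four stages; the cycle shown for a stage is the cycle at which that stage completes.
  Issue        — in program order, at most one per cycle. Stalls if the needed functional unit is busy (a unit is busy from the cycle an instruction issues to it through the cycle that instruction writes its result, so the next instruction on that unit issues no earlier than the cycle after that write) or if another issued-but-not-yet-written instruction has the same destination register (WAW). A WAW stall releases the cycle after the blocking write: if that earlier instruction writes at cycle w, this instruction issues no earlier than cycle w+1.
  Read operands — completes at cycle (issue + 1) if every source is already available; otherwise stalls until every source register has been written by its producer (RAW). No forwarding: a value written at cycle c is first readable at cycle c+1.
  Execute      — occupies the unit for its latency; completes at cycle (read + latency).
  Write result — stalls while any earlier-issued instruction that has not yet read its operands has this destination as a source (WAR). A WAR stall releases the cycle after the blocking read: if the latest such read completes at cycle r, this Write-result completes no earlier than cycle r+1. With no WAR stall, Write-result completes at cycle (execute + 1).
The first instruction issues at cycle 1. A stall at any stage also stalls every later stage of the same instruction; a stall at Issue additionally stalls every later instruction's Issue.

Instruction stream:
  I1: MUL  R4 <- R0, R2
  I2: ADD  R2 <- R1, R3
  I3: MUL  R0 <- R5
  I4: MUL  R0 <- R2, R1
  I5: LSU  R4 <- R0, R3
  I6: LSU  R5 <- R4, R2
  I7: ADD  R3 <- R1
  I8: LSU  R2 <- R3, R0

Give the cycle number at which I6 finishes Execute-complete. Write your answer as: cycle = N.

[1] I1→MUL
[2] I1 RO; I2→ADD
[3] I2 RO
[5] I2 EX
[6] I2 WR R2
[8] I1 EX
[9] I1 WR R4
[10] I3→MUL
[11] I3 RO
[17] I3 EX
[18] I3 WR R0
[19] I4→MUL
[20] I4 RO; I5→LSU
[26] I4 EX
[27] I4 WR R0
[28] I5 RO
[29] I5 EX
[30] I5 WR R4
[31] I6→LSU
[32] I6 RO; I7→ADD
[33] I6 EX; I7 RO
[34] I6 WR R5
[35] I7 EX; I8→LSU
[36] I7 WR R3
[37] I8 RO
[38] I8 EX
[39] I8 WR R2

cycle = 33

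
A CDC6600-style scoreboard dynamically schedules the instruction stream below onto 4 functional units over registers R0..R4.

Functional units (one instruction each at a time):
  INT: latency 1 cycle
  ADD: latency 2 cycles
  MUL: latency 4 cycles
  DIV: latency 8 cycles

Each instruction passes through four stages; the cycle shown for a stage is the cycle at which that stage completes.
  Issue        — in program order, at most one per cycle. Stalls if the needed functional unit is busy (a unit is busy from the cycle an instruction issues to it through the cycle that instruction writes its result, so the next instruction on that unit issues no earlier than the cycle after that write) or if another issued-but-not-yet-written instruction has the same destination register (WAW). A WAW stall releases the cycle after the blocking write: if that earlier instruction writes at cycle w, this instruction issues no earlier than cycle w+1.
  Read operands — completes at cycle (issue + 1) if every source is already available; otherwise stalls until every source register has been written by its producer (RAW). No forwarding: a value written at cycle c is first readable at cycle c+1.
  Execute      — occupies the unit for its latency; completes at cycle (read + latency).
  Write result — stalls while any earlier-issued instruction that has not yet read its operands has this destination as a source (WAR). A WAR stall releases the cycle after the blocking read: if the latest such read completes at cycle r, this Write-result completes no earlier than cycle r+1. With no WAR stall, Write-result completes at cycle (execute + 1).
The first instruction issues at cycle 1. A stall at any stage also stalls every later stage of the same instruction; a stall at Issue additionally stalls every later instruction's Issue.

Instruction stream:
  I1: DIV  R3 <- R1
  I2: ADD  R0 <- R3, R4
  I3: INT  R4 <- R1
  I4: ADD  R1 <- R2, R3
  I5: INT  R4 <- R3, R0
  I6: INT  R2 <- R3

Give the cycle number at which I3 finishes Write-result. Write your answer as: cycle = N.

1) issue 1, read 2, done 10, write 11
2) issue 2, read 12, done 14, write 15  <RAW R3: wait I1 write@11>
3) issue 3, read 4, done 5, write 13  <WAR R4: wait I2 read@12>
4) issue 16, read 17, done 19, write 20  <struct: ADD busy until I2 writes@15>
5) issue 17, read 18, done 19, write 20
6) issue 21, read 22, done 23, write 24  <struct: INT busy until I5 writes@20>

cycle = 13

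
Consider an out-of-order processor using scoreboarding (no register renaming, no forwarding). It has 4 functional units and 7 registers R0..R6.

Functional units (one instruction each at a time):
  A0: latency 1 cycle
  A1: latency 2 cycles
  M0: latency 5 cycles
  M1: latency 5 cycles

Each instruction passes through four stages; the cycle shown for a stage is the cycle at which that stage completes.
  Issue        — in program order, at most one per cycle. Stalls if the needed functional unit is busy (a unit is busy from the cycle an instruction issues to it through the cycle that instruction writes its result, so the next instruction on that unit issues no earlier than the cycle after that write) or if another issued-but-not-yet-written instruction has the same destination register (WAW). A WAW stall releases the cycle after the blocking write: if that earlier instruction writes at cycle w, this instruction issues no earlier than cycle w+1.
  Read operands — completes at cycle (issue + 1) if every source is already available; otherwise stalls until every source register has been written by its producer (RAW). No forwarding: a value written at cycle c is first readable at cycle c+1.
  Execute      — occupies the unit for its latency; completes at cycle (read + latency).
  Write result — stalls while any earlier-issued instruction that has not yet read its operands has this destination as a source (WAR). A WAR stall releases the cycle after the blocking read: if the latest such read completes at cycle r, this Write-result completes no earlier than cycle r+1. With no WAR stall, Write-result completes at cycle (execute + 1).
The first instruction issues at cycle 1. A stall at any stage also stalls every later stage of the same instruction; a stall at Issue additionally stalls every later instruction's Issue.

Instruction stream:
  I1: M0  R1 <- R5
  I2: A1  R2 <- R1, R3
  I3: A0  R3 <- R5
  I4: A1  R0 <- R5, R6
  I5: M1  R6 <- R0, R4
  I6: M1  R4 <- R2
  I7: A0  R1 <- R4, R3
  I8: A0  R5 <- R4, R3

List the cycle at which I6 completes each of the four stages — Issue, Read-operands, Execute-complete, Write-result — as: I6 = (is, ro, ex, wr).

I1 -> (1, 2, 7, 8)
I2 -> (2, 9, 11, 12)  // RAW R1: wait I1 write@8
I3 -> (3, 4, 5, 10)  // WAR R3: wait I2 read@9
I4 -> (13, 14, 16, 17)  // struct: A1 busy until I2 writes@12
I5 -> (14, 18, 23, 24)  // RAW R0: wait I4 write@17
I6 -> (25, 26, 31, 32)  // struct: M1 busy until I5 writes@24
I7 -> (26, 33, 34, 35)  // RAW R4: wait I6 write@32
I8 -> (36, 37, 38, 39)  // struct: A0 busy until I7 writes@35

I6 = (25, 26, 31, 32)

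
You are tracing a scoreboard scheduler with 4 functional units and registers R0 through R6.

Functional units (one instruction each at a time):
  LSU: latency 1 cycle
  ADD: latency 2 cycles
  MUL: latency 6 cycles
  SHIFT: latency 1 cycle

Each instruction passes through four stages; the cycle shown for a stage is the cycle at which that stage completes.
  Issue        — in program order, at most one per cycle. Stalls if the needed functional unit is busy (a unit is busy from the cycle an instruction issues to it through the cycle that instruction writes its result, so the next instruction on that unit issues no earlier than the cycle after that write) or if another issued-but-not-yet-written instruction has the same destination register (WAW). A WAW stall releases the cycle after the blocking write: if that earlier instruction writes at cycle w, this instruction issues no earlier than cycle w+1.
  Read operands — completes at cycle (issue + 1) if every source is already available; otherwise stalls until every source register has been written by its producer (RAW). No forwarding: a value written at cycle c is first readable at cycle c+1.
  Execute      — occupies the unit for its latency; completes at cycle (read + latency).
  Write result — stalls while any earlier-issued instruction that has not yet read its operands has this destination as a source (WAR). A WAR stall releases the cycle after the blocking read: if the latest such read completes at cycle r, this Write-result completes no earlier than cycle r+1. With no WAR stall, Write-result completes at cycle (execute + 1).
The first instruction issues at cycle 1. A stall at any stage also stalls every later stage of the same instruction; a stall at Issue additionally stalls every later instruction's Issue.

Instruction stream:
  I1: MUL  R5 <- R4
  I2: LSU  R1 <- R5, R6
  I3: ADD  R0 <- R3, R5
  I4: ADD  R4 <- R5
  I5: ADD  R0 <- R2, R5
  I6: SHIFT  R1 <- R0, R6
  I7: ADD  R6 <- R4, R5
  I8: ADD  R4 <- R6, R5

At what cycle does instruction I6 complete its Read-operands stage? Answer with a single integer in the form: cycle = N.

I1 -> (1, 2, 8, 9)
I2 -> (2, 10, 11, 12)  // RAW R5: wait I1 write@9
I3 -> (3, 10, 12, 13)  // RAW R5: wait I1 write@9
I4 -> (14, 15, 17, 18)  // struct: ADD busy until I3 writes@13
I5 -> (19, 20, 22, 23)  // struct: ADD busy until I4 writes@18
I6 -> (20, 24, 25, 26)  // RAW R0: wait I5 write@23
I7 -> (24, 25, 27, 28)  // struct: ADD busy until I5 writes@23
I8 -> (29, 30, 32, 33)  // struct: ADD busy until I7 writes@28

cycle = 24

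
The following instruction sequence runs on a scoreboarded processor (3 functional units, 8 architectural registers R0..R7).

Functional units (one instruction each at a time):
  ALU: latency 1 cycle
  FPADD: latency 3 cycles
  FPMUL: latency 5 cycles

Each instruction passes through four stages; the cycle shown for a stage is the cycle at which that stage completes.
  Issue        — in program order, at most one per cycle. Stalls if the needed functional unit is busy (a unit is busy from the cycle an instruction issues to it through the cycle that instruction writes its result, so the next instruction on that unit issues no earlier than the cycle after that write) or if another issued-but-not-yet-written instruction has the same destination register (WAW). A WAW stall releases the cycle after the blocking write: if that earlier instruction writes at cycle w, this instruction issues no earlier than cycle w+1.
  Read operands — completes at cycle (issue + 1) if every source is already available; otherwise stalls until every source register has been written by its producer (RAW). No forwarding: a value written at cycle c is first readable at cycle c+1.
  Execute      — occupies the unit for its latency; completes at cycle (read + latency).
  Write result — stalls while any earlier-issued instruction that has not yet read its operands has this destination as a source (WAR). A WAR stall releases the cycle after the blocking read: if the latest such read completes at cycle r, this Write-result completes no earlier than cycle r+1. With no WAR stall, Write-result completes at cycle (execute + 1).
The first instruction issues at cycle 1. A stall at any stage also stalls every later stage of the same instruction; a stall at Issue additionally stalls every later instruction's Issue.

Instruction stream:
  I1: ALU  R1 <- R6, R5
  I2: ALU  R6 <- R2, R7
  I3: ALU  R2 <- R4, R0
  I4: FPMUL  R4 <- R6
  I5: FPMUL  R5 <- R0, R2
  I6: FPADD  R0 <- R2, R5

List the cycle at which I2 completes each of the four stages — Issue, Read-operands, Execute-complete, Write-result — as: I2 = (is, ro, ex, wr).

I1 -> (1, 2, 3, 4)
I2 -> (5, 6, 7, 8)  // struct: ALU busy until I1 writes@4
I3 -> (9, 10, 11, 12)  // struct: ALU busy until I2 writes@8
I4 -> (10, 11, 16, 17)
I5 -> (18, 19, 24, 25)  // struct: FPMUL busy until I4 writes@17
I6 -> (19, 26, 29, 30)  // RAW R5: wait I5 write@25

I2 = (5, 6, 7, 8)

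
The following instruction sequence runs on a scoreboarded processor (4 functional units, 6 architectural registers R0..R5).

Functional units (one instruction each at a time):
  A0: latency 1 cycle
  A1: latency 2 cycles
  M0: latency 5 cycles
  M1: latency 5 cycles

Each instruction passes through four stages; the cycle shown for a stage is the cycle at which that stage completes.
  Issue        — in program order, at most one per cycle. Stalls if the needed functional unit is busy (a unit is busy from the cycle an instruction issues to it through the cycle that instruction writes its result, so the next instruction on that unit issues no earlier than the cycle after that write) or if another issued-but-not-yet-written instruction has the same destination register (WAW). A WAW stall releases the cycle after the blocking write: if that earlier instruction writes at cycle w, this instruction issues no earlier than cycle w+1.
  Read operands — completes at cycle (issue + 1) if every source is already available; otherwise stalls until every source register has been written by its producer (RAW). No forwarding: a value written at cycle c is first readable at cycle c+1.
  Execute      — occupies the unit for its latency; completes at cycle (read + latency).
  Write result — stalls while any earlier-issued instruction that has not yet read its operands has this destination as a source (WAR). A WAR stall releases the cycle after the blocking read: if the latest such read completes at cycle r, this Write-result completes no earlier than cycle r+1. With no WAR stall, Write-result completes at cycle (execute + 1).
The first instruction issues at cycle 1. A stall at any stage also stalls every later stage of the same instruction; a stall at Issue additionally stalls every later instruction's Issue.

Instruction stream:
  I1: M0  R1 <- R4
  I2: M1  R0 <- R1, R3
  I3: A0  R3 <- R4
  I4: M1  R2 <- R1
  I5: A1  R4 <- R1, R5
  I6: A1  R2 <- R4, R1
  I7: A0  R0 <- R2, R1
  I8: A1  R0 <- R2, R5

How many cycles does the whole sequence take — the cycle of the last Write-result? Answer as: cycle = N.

c1: I1→M0
c2: I1 RO | I2→M1
c3: I3→A0
c4: I3 RO
c5: I3 EX
c7: I1 EX
c8: I1 WR R1
c9: I2 RO
c10: I3 WR R3
c14: I2 EX
c15: I2 WR R0
c16: I4→M1
c17: I4 RO | I5→A1
c18: I5 RO
c20: I5 EX
c21: I5 WR R4
c22: I4 EX
c23: I4 WR R2
c24: I6→A1
c25: I6 RO | I7→A0
c27: I6 EX
c28: I6 WR R2
c29: I7 RO
c30: I7 EX
c31: I7 WR R0
c32: I8→A1
c33: I8 RO
c35: I8 EX
c36: I8 WR R0

cycle = 36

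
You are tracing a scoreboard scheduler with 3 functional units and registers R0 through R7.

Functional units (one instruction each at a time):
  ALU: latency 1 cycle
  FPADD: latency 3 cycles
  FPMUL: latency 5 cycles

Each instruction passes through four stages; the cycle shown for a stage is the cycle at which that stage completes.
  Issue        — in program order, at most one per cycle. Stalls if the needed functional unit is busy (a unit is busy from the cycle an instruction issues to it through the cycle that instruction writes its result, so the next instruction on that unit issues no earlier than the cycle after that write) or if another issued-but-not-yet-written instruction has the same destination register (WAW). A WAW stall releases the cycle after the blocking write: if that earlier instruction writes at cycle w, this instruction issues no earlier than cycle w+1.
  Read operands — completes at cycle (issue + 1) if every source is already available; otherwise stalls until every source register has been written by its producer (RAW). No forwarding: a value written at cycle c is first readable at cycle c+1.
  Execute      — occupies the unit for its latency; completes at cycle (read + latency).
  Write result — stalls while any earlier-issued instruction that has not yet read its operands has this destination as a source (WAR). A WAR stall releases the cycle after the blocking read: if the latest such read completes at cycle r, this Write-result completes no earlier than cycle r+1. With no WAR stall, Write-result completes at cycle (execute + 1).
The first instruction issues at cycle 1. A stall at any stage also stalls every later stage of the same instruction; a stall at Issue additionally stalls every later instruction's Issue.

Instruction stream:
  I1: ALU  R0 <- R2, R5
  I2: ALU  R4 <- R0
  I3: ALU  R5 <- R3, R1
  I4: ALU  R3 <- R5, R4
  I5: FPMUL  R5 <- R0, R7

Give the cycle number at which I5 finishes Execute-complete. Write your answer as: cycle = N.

cycle = 20

c1: issue I1 (ALU)
c2: I1 read-ops
c3: I1 finished on ALU
c4: I1→R0
c5: issue I2 (ALU)
c6: I2 read-ops
c7: I2 finished on ALU
c8: I2→R4
c9: issue I3 (ALU)
c10: I3 read-ops
c11: I3 finished on ALU
c12: I3→R5
c13: issue I4 (ALU)
c14: I4 read-ops | issue I5 (FPMUL)
c15: I4 finished on ALU | I5 read-ops
c16: I4→R3
c20: I5 finished on FPMUL
c21: I5→R5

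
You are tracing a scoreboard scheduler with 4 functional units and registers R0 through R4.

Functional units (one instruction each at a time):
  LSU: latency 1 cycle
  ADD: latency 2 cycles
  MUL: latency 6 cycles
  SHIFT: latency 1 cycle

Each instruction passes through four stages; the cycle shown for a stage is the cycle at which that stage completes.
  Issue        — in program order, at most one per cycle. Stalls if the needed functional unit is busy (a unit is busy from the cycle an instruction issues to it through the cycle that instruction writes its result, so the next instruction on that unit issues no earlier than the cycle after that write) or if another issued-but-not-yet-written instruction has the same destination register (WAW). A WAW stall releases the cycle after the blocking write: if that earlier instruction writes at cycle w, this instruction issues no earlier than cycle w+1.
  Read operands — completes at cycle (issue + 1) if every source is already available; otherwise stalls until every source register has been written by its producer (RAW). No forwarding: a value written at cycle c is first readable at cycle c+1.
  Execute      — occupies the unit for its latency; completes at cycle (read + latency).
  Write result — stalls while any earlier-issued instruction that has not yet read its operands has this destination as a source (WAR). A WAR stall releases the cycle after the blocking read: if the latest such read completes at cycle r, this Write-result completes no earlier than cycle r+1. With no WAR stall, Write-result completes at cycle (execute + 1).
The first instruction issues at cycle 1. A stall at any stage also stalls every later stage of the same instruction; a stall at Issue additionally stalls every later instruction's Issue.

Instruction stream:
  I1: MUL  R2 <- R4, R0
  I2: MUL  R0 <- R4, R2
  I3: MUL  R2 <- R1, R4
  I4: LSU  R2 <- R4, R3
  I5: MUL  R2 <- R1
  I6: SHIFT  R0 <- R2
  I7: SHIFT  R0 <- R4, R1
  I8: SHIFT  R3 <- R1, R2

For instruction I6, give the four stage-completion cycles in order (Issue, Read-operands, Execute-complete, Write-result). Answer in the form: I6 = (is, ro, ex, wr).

I6 = (33, 41, 42, 43)

I1  is:1  ro:2  ex:8  wr:9
I2  is:10  ro:11  ex:17  wr:18  — struct: MUL busy until I1 writes@9
I3  is:19  ro:20  ex:26  wr:27  — struct: MUL busy until I2 writes@18
I4  is:28  ro:29  ex:30  wr:31  — WAW R2: wait I3 write@27
I5  is:32  ro:33  ex:39  wr:40  — WAW R2: wait I4 write@31
I6  is:33  ro:41  ex:42  wr:43  — RAW R2: wait I5 write@40
I7  is:44  ro:45  ex:46  wr:47  — struct: SHIFT busy until I6 writes@43
I8  is:48  ro:49  ex:50  wr:51  — struct: SHIFT busy until I7 writes@47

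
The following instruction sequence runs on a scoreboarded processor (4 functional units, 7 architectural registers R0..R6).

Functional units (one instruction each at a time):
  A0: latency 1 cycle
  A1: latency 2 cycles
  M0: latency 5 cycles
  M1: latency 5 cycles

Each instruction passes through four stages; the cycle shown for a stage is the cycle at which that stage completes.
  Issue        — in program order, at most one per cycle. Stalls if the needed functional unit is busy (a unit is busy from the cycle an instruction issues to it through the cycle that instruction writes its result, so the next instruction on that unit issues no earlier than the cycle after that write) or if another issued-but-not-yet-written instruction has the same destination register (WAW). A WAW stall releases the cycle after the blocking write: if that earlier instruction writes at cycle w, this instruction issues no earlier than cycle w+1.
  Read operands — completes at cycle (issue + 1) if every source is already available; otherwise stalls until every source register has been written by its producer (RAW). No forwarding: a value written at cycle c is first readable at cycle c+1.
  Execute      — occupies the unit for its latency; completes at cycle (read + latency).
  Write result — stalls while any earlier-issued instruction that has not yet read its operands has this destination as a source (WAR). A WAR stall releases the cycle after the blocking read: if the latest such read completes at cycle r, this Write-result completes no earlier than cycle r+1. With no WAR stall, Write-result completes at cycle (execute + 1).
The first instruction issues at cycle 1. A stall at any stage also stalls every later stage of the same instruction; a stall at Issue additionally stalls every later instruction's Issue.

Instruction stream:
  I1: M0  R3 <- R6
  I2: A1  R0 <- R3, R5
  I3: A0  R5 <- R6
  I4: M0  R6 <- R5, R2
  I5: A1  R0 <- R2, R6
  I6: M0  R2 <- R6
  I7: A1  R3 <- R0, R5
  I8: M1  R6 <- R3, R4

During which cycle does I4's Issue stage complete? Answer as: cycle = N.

cycle = 9

[1] issue I1 (M0)
[2] I1 read-ops, issue I2 (A1)
[3] issue I3 (A0)
[4] I3 read-ops
[5] I3 finished on A0
[7] I1 finished on M0
[8] I1→R3
[9] I2 read-ops, issue I4 (M0)
[10] I3→R5
[11] I2 finished on A1, I4 read-ops
[12] I2→R0
[13] issue I5 (A1)
[16] I4 finished on M0
[17] I4→R6
[18] I5 read-ops, issue I6 (M0)
[19] I6 read-ops
[20] I5 finished on A1
[21] I5→R0
[22] issue I7 (A1)
[23] I7 read-ops, issue I8 (M1)
[24] I6 finished on M0
[25] I6→R2, I7 finished on A1
[26] I7→R3
[27] I8 read-ops
[32] I8 finished on M1
[33] I8→R6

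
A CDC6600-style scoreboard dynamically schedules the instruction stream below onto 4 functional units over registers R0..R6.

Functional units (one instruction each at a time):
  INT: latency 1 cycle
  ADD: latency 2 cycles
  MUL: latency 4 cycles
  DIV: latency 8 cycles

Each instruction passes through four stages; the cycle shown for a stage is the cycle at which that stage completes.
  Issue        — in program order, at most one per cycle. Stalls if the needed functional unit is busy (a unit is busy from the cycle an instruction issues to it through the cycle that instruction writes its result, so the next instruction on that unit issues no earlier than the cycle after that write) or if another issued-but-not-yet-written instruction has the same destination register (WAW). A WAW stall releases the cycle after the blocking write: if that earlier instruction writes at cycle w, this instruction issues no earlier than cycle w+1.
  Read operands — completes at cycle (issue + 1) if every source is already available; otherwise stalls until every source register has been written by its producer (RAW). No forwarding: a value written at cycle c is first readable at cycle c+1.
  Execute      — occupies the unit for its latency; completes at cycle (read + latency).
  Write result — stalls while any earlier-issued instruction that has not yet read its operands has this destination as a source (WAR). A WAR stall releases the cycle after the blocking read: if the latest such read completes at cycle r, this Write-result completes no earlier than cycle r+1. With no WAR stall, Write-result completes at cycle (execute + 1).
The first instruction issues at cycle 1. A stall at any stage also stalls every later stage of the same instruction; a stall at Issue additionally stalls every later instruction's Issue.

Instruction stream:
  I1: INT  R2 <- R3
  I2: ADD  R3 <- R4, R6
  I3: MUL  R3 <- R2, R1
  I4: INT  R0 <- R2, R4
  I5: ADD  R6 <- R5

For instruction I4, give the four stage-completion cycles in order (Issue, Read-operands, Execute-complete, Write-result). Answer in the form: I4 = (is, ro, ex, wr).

I4 = (8, 9, 10, 11)

c1: I1 issues→INT
c2: I1 reads; I2 issues→ADD
c3: I1 exec-done; I2 reads
c4: I1 writes R2
c5: I2 exec-done
c6: I2 writes R3
c7: I3 issues→MUL
c8: I3 reads; I4 issues→INT
c9: I4 reads; I5 issues→ADD
c10: I4 exec-done; I5 reads
c11: I4 writes R0
c12: I3 exec-done; I5 exec-done
c13: I3 writes R3; I5 writes R6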